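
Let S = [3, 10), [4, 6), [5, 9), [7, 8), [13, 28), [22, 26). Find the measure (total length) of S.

Merged: [3, 10), [13, 28).
Lengths: 7 + 15 = 22.

22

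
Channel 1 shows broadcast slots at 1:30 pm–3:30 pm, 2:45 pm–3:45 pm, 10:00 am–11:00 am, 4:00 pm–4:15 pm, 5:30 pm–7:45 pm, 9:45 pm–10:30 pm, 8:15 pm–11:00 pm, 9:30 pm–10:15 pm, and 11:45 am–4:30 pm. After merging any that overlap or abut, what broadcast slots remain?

10:00 am–11:00 am, 11:45 am–4:30 pm, 5:30 pm–7:45 pm, 8:15 pm–11:00 pm

Sort by start: 10:00 am–11:00 am, 11:45 am–4:30 pm, 1:30 pm–3:30 pm, 2:45 pm–3:45 pm, 4:00 pm–4:15 pm, 5:30 pm–7:45 pm, 8:15 pm–11:00 pm, 9:30 pm–10:15 pm, 9:45 pm–10:30 pm.
11:45 am–4:30 pm is disjoint → start new block.
1:30 pm–3:30 pm overlaps/touches 11:45 am–4:30 pm → extend to 11:45 am–4:30 pm.
2:45 pm–3:45 pm overlaps/touches 11:45 am–4:30 pm → extend to 11:45 am–4:30 pm.
4:00 pm–4:15 pm overlaps/touches 11:45 am–4:30 pm → extend to 11:45 am–4:30 pm.
5:30 pm–7:45 pm is disjoint → start new block.
8:15 pm–11:00 pm is disjoint → start new block.
9:30 pm–10:15 pm overlaps/touches 8:15 pm–11:00 pm → extend to 8:15 pm–11:00 pm.
9:45 pm–10:30 pm overlaps/touches 8:15 pm–11:00 pm → extend to 8:15 pm–11:00 pm.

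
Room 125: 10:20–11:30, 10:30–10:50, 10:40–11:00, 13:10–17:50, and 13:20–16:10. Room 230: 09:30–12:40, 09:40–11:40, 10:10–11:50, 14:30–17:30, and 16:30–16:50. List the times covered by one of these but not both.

09:30–10:20, 11:30–12:40, 13:10–14:30, 17:30–17:50

A, merged: 10:20–11:30, 13:10–17:50.
B, merged: 09:30–12:40, 14:30–17:30.
Only in the first: 13:10–14:30, 17:30–17:50.
Only in the second: 09:30–10:20, 11:30–12:40.
Together these are the periods covered by exactly one.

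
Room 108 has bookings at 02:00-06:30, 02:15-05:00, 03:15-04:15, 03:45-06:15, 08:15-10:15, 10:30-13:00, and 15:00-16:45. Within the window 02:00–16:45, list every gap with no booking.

06:30-08:15, 10:15-10:30, 13:00-15:00

After merging, the occupied span is 02:00-06:30, 08:15-10:15, 10:30-13:00, 15:00-16:45.
Gaps within 02:00-16:45: 06:30-08:15, 10:15-10:30, 13:00-15:00.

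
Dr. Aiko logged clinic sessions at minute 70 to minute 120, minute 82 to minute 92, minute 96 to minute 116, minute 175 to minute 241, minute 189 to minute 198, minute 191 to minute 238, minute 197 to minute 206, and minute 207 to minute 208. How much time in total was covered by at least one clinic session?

Merged: minute 70 to minute 120, minute 175 to minute 241.
Lengths: 50 minutes + 66 minutes = 116 minutes.

116 minutes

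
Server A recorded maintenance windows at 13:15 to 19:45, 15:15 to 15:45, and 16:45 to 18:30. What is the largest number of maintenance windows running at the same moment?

At 15:15, 2 of the intervals are simultaneously active.
No point has more.

2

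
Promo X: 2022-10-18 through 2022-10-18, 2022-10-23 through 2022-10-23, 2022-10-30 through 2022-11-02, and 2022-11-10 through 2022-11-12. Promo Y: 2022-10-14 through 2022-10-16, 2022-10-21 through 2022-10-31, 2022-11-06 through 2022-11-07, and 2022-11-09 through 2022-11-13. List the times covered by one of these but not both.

2022-10-14 through 2022-10-16, 2022-10-18 through 2022-10-18, 2022-10-21 through 2022-10-22, 2022-10-24 through 2022-10-29, 2022-11-01 through 2022-11-02, 2022-11-06 through 2022-11-07, 2022-11-09 through 2022-11-09, 2022-11-13 through 2022-11-13

A but not B: 2022-10-18 through 2022-10-18, 2022-11-01 through 2022-11-02.
B but not A: 2022-10-14 through 2022-10-16, 2022-10-21 through 2022-10-22, 2022-10-24 through 2022-10-29, 2022-11-06 through 2022-11-07, 2022-11-09 through 2022-11-09, 2022-11-13 through 2022-11-13.
Combining gives A △ B.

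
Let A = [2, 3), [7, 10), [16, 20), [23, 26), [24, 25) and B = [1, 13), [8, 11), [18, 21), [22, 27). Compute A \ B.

Merge the first list: [2, 3), [7, 10), [16, 20), [23, 26).
Merge the second list: [1, 13), [18, 21), [22, 27).
[2, 3) lies entirely inside B → drops out.
[7, 10) lies entirely inside B → drops out.
[16, 20) with B removed leaves [16, 18).
[23, 26) lies entirely inside B → drops out.

[16, 18)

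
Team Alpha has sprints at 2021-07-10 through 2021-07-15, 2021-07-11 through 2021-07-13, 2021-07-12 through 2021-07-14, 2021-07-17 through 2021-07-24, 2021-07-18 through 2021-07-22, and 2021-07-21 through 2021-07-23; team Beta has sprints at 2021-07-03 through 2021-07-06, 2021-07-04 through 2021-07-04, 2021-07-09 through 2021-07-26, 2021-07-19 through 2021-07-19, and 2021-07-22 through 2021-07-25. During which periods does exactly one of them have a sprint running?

A, merged: 2021-07-10 through 2021-07-15, 2021-07-17 through 2021-07-24.
B, merged: 2021-07-03 through 2021-07-06, 2021-07-09 through 2021-07-26.
A \ B = none.
B \ A = 2021-07-03 through 2021-07-06, 2021-07-09 through 2021-07-09, 2021-07-16 through 2021-07-16, 2021-07-25 through 2021-07-26.
Union of the two gives the symmetric difference.

2021-07-03 through 2021-07-06, 2021-07-09 through 2021-07-09, 2021-07-16 through 2021-07-16, 2021-07-25 through 2021-07-26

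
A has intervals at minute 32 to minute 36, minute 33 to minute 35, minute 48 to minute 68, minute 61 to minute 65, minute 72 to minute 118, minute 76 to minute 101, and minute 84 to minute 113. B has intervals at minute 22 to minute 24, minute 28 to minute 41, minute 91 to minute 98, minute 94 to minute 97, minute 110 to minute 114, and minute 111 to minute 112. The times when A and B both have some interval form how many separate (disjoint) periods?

3

Merge the first list: minute 32 to minute 36, minute 48 to minute 68, minute 72 to minute 118.
Merge the second list: minute 22 to minute 24, minute 28 to minute 41, minute 91 to minute 98, minute 110 to minute 114.
A ∩ B = minute 32 to minute 36, minute 91 to minute 98, minute 110 to minute 114.
That is 3 disjoint pieces.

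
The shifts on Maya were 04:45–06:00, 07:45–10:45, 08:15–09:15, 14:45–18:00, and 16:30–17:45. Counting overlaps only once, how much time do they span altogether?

Merged: 04:45–06:00, 07:45–10:45, 14:45–18:00.
Lengths: 1 h 15 min + 3 h + 3 h 15 min = 7 h 30 min.

7 h 30 min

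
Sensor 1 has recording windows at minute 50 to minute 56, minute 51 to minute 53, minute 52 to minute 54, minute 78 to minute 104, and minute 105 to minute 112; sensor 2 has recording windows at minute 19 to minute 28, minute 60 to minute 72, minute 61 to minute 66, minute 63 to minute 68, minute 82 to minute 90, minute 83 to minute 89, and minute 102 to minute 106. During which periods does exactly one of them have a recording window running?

minute 19 to minute 28, minute 50 to minute 56, minute 60 to minute 72, minute 78 to minute 82, minute 90 to minute 102, minute 104 to minute 105, minute 106 to minute 112

A, merged: minute 50 to minute 56, minute 78 to minute 104, minute 105 to minute 112.
B, merged: minute 19 to minute 28, minute 60 to minute 72, minute 82 to minute 90, minute 102 to minute 106.
Only in the first: minute 50 to minute 56, minute 78 to minute 82, minute 90 to minute 102, minute 106 to minute 112.
Only in the second: minute 19 to minute 28, minute 60 to minute 72, minute 104 to minute 105.
Together these are the periods covered by exactly one.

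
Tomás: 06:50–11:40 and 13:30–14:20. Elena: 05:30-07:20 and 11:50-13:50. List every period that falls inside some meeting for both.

06:50–11:40 meets the second set on 06:50–07:20.
13:30–14:20 meets the second set on 13:30–13:50.

06:50–07:20, 13:30–13:50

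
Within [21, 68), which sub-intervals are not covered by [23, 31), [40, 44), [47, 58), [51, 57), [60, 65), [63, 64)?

The merged coverage is [23, 31), [40, 44), [47, 58), [60, 65).
Gaps within [21, 68): [21, 23), [31, 40), [44, 47), [58, 60), [65, 68).

[21, 23) ∪ [31, 40) ∪ [44, 47) ∪ [58, 60) ∪ [65, 68)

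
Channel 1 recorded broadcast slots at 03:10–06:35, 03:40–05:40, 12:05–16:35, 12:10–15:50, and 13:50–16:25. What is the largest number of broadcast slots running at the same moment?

3

Walk the sorted start/end points keeping a running depth.
The depth first hits 3 at 13:50.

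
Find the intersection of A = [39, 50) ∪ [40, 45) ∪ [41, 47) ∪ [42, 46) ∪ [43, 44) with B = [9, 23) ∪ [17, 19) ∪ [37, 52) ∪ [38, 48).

[39, 50)

A, merged: [39, 50).
B, merged: [9, 23), [37, 52).
[39, 50) meets the second set on [39, 50).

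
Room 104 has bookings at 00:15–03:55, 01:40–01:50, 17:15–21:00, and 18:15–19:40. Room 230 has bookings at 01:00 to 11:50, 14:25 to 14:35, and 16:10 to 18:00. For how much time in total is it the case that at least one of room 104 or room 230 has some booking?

First set merges to 00:15-03:55, 17:15-21:00.
A ∪ B = 00:15-11:50, 14:25-14:35, 16:10-21:00.
Total: 11 h 35 min + 10 min + 4 h 50 min = 16 h 35 min.

16 h 35 min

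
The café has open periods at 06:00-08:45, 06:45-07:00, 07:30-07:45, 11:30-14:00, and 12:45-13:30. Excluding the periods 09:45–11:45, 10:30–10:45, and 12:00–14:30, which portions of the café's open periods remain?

A, merged: 06:00–08:45, 11:30–14:00.
B, merged: 09:45–11:45, 12:00–14:30.
06:00–08:45: nothing removed.
11:30–14:00 \ B = 11:45–12:00.

06:00–08:45, 11:45–12:00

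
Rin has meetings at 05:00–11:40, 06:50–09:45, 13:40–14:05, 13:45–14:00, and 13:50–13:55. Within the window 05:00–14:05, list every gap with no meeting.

After merging, the occupied span is 05:00–11:40, 13:40–14:05.
Uncovered inside 05:00–14:05: 11:40–13:40.

11:40–13:40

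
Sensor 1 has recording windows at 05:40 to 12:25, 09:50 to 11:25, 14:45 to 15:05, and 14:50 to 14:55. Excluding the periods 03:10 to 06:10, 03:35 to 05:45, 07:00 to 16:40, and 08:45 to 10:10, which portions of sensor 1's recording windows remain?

06:10–07:00

Merge the first list: 05:40–12:25, 14:45–15:05.
Merge the second list: 03:10–06:10, 07:00–16:40.
05:40–12:25 minus B → 06:10–07:00.
14:45–15:05: fully covered by B → removed.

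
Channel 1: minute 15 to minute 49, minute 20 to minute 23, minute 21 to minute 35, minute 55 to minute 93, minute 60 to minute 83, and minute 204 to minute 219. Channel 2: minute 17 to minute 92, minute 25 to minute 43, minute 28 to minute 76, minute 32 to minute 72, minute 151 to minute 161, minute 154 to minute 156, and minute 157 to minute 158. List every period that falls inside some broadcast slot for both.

A, merged: minute 15 to minute 49, minute 55 to minute 93, minute 204 to minute 219.
B, merged: minute 17 to minute 92, minute 151 to minute 161.
minute 15 to minute 49 overlaps B on minute 17 to minute 49.
minute 55 to minute 93 overlaps B on minute 55 to minute 92.
minute 204 to minute 219 falls entirely outside B.

minute 17 to minute 49, minute 55 to minute 92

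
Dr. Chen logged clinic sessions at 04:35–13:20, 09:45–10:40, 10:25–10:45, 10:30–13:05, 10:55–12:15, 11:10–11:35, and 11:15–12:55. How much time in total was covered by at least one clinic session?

8 h 45 min

Merged: 04:35-13:20.
Length: 8 h 45 min.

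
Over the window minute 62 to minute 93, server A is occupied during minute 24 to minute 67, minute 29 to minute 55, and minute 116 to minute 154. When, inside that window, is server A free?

The merged coverage is minute 24 to minute 67, minute 116 to minute 154.
Gaps within minute 62 to minute 93: minute 67 to minute 93.

minute 67 to minute 93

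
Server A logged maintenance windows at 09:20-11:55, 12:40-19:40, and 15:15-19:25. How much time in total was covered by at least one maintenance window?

Merged: 09:20–11:55, 12:40–19:40.
Lengths: 2 h 35 min + 7 h = 9 h 35 min.

9 h 35 min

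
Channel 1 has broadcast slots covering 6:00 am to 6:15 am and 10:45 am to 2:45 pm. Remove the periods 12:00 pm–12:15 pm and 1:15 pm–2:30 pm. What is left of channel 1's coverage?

6:00 am–6:15 am, 10:45 am–12:00 pm, 12:15 pm–1:15 pm, 2:30 pm–2:45 pm

6:00 am–6:15 am: no B overlap → unchanged.
10:45 am–2:45 pm minus B → 10:45 am–12:00 pm, 12:15 pm–1:15 pm, 2:30 pm–2:45 pm.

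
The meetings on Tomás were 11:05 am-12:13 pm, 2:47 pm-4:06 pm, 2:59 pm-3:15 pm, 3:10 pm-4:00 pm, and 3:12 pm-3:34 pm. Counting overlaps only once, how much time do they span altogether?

2 h 27 min

Merged: 11:05 am–12:13 pm, 2:47 pm–4:06 pm.
Lengths: 1 h 8 min + 1 h 19 min = 2 h 27 min.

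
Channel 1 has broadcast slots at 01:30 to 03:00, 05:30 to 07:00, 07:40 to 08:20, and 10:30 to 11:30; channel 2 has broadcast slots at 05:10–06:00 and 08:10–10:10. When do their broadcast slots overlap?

05:30–06:00, 08:10–08:20

01:30–03:00: no overlap with the second set.
05:30–07:00 meets the second set on 05:30–06:00.
07:40–08:20 meets the second set on 08:10–08:20.
10:30–11:30: no overlap with the second set.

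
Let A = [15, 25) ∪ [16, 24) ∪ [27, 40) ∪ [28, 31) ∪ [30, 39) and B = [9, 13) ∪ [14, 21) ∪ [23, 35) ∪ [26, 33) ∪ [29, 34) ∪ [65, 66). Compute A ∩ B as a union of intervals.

[15, 21) ∪ [23, 25) ∪ [27, 35)

A, merged: [15, 25), [27, 40).
B, merged: [9, 13), [14, 21), [23, 35), [65, 66).
[15, 25) overlaps B on [15, 21), [23, 25).
[27, 40) overlaps B on [27, 35).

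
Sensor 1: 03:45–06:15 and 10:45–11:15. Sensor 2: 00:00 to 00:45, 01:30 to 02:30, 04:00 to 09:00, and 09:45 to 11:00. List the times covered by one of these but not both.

A but not B: 03:45–04:00, 11:00–11:15.
B but not A: 00:00–00:45, 01:30–02:30, 06:15–09:00, 09:45–10:45.
Combining gives A △ B.

00:00–00:45, 01:30–02:30, 03:45–04:00, 06:15–09:00, 09:45–10:45, 11:00–11:15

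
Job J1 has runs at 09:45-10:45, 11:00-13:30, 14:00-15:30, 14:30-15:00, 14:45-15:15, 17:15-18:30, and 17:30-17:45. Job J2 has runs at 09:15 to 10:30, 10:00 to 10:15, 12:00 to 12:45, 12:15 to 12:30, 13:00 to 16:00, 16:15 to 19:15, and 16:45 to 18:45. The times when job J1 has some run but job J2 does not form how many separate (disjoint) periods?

3

First set merges to 09:45–10:45, 11:00–13:30, 14:00–15:30, 17:15–18:30.
Second set merges to 09:15–10:30, 12:00–12:45, 13:00–16:00, 16:15–19:15.
A \ B = 10:30–10:45, 11:00–12:00, 12:45–13:00.
That is 3 disjoint pieces.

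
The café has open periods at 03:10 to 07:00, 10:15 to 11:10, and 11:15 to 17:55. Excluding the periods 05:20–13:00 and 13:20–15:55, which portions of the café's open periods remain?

03:10-07:00 minus B → 03:10-05:20.
10:15-11:10: fully covered by B → removed.
11:15-17:55 minus B → 13:00-13:20, 15:55-17:55.

03:10-05:20, 13:00-13:20, 15:55-17:55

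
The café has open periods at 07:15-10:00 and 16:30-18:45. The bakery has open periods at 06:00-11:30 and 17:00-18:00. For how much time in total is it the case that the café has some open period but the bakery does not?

A \ B = 16:30–17:00, 18:00–18:45.
Total: 30 min + 45 min = 1 h 15 min.

1 h 15 min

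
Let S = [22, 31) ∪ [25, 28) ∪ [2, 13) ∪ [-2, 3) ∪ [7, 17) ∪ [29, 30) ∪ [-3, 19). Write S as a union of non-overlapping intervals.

[-3, 19) ∪ [22, 31)

Sort by start: [-3, 19), [-2, 3), [2, 13), [7, 17), [22, 31), [25, 28), [29, 30).
[-2, 3) overlaps/touches [-3, 19) → extend to [-3, 19).
[2, 13) overlaps/touches [-3, 19) → extend to [-3, 19).
[7, 17) overlaps/touches [-3, 19) → extend to [-3, 19).
[22, 31) is disjoint → start new block.
[25, 28) overlaps/touches [22, 31) → extend to [22, 31).
[29, 30) overlaps/touches [22, 31) → extend to [22, 31).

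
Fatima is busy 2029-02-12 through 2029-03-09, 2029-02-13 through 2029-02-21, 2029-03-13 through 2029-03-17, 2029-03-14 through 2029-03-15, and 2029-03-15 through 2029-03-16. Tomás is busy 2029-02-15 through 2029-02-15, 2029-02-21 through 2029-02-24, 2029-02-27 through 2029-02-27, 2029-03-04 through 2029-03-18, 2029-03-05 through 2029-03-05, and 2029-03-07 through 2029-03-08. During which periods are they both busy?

2029-02-15 through 2029-02-15, 2029-02-21 through 2029-02-24, 2029-02-27 through 2029-02-27, 2029-03-04 through 2029-03-09, 2029-03-13 through 2029-03-17

A, merged: 2029-02-12 through 2029-03-09, 2029-03-13 through 2029-03-17.
B, merged: 2029-02-15 through 2029-02-15, 2029-02-21 through 2029-02-24, 2029-02-27 through 2029-02-27, 2029-03-04 through 2029-03-18.
2029-02-12 through 2029-03-09 ∩ B → 2029-02-15 through 2029-02-15, 2029-02-21 through 2029-02-24, 2029-02-27 through 2029-02-27, 2029-03-04 through 2029-03-09.
2029-03-13 through 2029-03-17 ∩ B → 2029-03-13 through 2029-03-17.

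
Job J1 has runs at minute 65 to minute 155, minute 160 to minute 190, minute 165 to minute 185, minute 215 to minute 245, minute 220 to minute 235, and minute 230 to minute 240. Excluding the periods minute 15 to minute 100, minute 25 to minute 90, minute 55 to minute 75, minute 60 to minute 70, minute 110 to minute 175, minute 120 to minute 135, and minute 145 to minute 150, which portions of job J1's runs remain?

minute 100 to minute 110, minute 175 to minute 190, minute 215 to minute 245

Merge the first list: minute 65 to minute 155, minute 160 to minute 190, minute 215 to minute 245.
Merge the second list: minute 15 to minute 100, minute 110 to minute 175.
minute 65 to minute 155 with B removed leaves minute 100 to minute 110.
minute 160 to minute 190 with B removed leaves minute 175 to minute 190.
minute 215 to minute 245 is untouched.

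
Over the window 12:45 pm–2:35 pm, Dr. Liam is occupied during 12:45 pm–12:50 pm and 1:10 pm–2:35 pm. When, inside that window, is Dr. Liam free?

Covered (merged): 12:45 pm-12:50 pm, 1:10 pm-2:35 pm.
Complement within 12:45 pm-2:35 pm: 12:50 pm-1:10 pm.

12:50 pm-1:10 pm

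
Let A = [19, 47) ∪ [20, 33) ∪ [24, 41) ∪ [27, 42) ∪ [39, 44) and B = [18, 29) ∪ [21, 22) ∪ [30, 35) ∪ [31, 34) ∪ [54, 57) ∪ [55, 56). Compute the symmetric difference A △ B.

[18, 19) ∪ [29, 30) ∪ [35, 47) ∪ [54, 57)

A, merged: [19, 47).
B, merged: [18, 29), [30, 35), [54, 57).
A \ B = [29, 30), [35, 47).
B \ A = [18, 19), [54, 57).
Union of the two gives the symmetric difference.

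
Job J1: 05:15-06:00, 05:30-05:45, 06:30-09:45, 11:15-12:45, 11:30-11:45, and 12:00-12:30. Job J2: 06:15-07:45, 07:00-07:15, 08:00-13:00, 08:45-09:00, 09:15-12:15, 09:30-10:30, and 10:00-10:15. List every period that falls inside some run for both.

First set merges to 05:15-06:00, 06:30-09:45, 11:15-12:45.
Second set merges to 06:15-07:45, 08:00-13:00.
05:15-06:00 meets no B interval.
06:30-09:45 ∩ B → 06:30-07:45, 08:00-09:45.
11:15-12:45 ∩ B → 11:15-12:45.

06:30-07:45, 08:00-09:45, 11:15-12:45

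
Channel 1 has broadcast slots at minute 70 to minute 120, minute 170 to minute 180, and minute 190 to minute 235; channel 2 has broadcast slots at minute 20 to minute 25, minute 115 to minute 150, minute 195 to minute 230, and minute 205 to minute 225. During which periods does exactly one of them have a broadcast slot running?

Merge the second list: minute 20 to minute 25, minute 115 to minute 150, minute 195 to minute 230.
A \ B = minute 70 to minute 115, minute 170 to minute 180, minute 190 to minute 195, minute 230 to minute 235.
B \ A = minute 20 to minute 25, minute 120 to minute 150.
Union of the two gives the symmetric difference.

minute 20 to minute 25, minute 70 to minute 115, minute 120 to minute 150, minute 170 to minute 180, minute 190 to minute 195, minute 230 to minute 235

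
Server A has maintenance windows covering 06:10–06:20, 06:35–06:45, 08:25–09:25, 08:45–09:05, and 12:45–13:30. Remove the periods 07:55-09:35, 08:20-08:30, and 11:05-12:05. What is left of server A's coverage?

06:10–06:20, 06:35–06:45, 12:45–13:30

A, merged: 06:10–06:20, 06:35–06:45, 08:25–09:25, 12:45–13:30.
B, merged: 07:55–09:35, 11:05–12:05.
06:10–06:20 is untouched.
06:35–06:45 is untouched.
08:25–09:25 lies entirely inside B → drops out.
12:45–13:30 is untouched.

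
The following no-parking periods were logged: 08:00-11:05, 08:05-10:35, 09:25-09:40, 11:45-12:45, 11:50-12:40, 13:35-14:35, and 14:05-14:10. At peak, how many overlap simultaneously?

3

Walk the sorted start/end points keeping a running depth.
The depth first hits 3 at 09:25.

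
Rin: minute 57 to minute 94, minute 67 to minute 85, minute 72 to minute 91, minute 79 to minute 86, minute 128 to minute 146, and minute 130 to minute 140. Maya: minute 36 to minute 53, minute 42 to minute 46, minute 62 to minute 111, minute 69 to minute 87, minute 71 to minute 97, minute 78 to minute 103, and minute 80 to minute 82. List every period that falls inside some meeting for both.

minute 62 to minute 94

A, merged: minute 57 to minute 94, minute 128 to minute 146.
B, merged: minute 36 to minute 53, minute 62 to minute 111.
minute 57 to minute 94 ∩ B → minute 62 to minute 94.
minute 128 to minute 146 meets no B interval.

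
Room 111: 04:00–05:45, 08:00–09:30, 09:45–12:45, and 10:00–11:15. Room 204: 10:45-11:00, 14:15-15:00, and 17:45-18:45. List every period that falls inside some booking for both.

Merge the first list: 04:00-05:45, 08:00-09:30, 09:45-12:45.
04:00-05:45 falls entirely outside B.
08:00-09:30 falls entirely outside B.
09:45-12:45 overlaps B on 10:45-11:00.

10:45-11:00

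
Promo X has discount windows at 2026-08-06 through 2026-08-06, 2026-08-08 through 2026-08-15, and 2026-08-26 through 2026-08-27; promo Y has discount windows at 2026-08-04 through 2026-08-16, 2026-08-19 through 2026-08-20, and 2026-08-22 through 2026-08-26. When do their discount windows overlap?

2026-08-06 through 2026-08-06 overlaps B on 2026-08-06 through 2026-08-06.
2026-08-08 through 2026-08-15 overlaps B on 2026-08-08 through 2026-08-15.
2026-08-26 through 2026-08-27 overlaps B on 2026-08-26 through 2026-08-26.

2026-08-06 through 2026-08-06, 2026-08-08 through 2026-08-15, 2026-08-26 through 2026-08-26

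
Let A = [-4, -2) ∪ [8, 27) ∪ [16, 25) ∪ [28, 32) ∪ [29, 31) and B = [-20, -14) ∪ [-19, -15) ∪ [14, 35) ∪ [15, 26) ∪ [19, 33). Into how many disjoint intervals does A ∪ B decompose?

Merge the first list: [-4, -2), [8, 27), [28, 32).
Merge the second list: [-20, -14), [14, 35).
A ∪ B = [-20, -14), [-4, -2), [8, 35).
That is 3 disjoint pieces.

3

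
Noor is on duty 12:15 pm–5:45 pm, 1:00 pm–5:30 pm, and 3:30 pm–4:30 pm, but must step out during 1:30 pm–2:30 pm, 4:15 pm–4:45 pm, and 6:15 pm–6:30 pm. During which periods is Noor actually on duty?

A, merged: 12:15 pm–5:45 pm.
12:15 pm–5:45 pm minus B → 12:15 pm–1:30 pm, 2:30 pm–4:15 pm, 4:45 pm–5:45 pm.

12:15 pm–1:30 pm, 2:30 pm–4:15 pm, 4:45 pm–5:45 pm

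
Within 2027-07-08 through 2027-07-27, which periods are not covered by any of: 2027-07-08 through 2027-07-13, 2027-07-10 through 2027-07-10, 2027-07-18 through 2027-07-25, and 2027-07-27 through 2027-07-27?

After merging, the occupied span is 2027-07-08 through 2027-07-13, 2027-07-18 through 2027-07-25, 2027-07-27 through 2027-07-27.
Uncovered inside 2027-07-08 through 2027-07-27: 2027-07-14 through 2027-07-17, 2027-07-26 through 2027-07-26.

2027-07-14 through 2027-07-17, 2027-07-26 through 2027-07-26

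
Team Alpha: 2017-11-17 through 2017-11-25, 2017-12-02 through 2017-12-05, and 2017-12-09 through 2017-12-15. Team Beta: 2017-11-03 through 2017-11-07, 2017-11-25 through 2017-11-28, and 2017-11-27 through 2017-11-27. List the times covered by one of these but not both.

B, merged: 2017-11-03 through 2017-11-07, 2017-11-25 through 2017-11-28.
A \ B = 2017-11-17 through 2017-11-24, 2017-12-02 through 2017-12-05, 2017-12-09 through 2017-12-15.
B \ A = 2017-11-03 through 2017-11-07, 2017-11-26 through 2017-11-28.
Union of the two gives the symmetric difference.

2017-11-03 through 2017-11-07, 2017-11-17 through 2017-11-24, 2017-11-26 through 2017-11-28, 2017-12-02 through 2017-12-05, 2017-12-09 through 2017-12-15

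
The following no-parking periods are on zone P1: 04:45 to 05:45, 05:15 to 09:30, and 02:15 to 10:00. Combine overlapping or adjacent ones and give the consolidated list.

02:15-10:00

Sort by start: 02:15-10:00, 04:45-05:45, 05:15-09:30.
04:45-05:45 overlaps/touches 02:15-10:00 → extend to 02:15-10:00.
05:15-09:30 overlaps/touches 02:15-10:00 → extend to 02:15-10:00.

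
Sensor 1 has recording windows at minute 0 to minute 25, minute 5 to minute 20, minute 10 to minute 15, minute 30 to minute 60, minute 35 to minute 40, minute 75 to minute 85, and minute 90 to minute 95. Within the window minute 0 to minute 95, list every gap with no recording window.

After merging, the occupied span is minute 0 to minute 25, minute 30 to minute 60, minute 75 to minute 85, minute 90 to minute 95.
Complement within minute 0 to minute 95: minute 25 to minute 30, minute 60 to minute 75, minute 85 to minute 90.

minute 25 to minute 30, minute 60 to minute 75, minute 85 to minute 90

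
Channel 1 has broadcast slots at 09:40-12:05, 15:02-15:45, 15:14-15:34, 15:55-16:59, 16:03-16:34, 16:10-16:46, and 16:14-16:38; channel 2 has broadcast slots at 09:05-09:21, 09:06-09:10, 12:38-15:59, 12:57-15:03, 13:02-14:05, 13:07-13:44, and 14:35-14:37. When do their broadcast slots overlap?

15:02–15:45, 15:55–15:59

Merge the first list: 09:40–12:05, 15:02–15:45, 15:55–16:59.
Merge the second list: 09:05–09:21, 12:38–15:59.
09:40–12:05 falls entirely outside B.
15:02–15:45 overlaps B on 15:02–15:45.
15:55–16:59 overlaps B on 15:55–15:59.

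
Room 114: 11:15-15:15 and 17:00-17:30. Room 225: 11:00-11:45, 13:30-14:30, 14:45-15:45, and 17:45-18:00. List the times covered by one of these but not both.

A \ B = 11:45-13:30, 14:30-14:45, 17:00-17:30.
B \ A = 11:00-11:15, 15:15-15:45, 17:45-18:00.
Union of the two gives the symmetric difference.

11:00-11:15, 11:45-13:30, 14:30-14:45, 15:15-15:45, 17:00-17:30, 17:45-18:00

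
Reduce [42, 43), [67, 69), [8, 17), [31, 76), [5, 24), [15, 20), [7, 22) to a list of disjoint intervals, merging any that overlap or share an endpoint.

[5, 24) ∪ [31, 76)

Sort by start: [5, 24), [7, 22), [8, 17), [15, 20), [31, 76), [42, 43), [67, 69).
[7, 22) overlaps/touches [5, 24) → extend to [5, 24).
[8, 17) overlaps/touches [5, 24) → extend to [5, 24).
[15, 20) overlaps/touches [5, 24) → extend to [5, 24).
[31, 76) is disjoint → start new block.
[42, 43) overlaps/touches [31, 76) → extend to [31, 76).
[67, 69) overlaps/touches [31, 76) → extend to [31, 76).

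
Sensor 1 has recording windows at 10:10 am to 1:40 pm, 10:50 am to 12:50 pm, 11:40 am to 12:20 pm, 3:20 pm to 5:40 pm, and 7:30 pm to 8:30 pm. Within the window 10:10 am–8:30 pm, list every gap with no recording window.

1:40 pm–3:20 pm, 5:40 pm–7:30 pm

Covered (merged): 10:10 am–1:40 pm, 3:20 pm–5:40 pm, 7:30 pm–8:30 pm.
Complement within 10:10 am–8:30 pm: 1:40 pm–3:20 pm, 5:40 pm–7:30 pm.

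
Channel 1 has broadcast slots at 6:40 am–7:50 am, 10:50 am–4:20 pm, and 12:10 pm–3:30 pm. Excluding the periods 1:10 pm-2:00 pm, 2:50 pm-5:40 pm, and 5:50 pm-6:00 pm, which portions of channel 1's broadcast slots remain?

A, merged: 6:40 am-7:50 am, 10:50 am-4:20 pm.
6:40 am-7:50 am: no B overlap → unchanged.
10:50 am-4:20 pm minus B → 10:50 am-1:10 pm, 2:00 pm-2:50 pm.

6:40 am-7:50 am, 10:50 am-1:10 pm, 2:00 pm-2:50 pm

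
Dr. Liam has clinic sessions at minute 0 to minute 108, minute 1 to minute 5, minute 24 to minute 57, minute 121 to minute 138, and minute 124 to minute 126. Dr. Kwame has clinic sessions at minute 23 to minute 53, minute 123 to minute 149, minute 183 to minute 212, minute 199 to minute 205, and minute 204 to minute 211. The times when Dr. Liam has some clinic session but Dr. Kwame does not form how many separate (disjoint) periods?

3

A, merged: minute 0 to minute 108, minute 121 to minute 138.
B, merged: minute 23 to minute 53, minute 123 to minute 149, minute 183 to minute 212.
A \ B = minute 0 to minute 23, minute 53 to minute 108, minute 121 to minute 123.
That is 3 disjoint pieces.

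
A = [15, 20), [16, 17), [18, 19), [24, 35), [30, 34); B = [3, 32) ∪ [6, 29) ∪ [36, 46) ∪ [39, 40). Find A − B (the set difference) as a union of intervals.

[32, 35)

A, merged: [15, 20), [24, 35).
B, merged: [3, 32), [36, 46).
[15, 20) lies entirely inside B → drops out.
[24, 35) with B removed leaves [32, 35).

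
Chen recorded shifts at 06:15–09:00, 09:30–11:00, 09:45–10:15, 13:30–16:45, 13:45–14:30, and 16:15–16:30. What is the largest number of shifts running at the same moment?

At 09:45, 2 of the intervals are simultaneously active.
No point has more.

2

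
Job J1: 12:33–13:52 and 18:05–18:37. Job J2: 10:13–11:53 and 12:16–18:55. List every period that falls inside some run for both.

12:33–13:52, 18:05–18:37

12:33–13:52 overlaps B on 12:33–13:52.
18:05–18:37 overlaps B on 18:05–18:37.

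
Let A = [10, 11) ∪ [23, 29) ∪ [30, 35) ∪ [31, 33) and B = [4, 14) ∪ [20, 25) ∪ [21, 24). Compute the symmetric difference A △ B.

A, merged: [10, 11), [23, 29), [30, 35).
B, merged: [4, 14), [20, 25).
A but not B: [25, 29), [30, 35).
B but not A: [4, 10), [11, 14), [20, 23).
Combining gives A △ B.

[4, 10) ∪ [11, 14) ∪ [20, 23) ∪ [25, 29) ∪ [30, 35)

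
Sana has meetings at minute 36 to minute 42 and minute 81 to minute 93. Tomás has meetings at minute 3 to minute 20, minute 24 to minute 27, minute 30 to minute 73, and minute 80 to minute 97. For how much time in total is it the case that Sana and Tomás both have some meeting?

A ∩ B = minute 36 to minute 42, minute 81 to minute 93.
Total: 6 minutes + 12 minutes = 18 minutes.

18 minutes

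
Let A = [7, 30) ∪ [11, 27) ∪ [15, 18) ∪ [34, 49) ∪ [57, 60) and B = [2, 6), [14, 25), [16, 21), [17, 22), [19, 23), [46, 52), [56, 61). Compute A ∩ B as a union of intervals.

[14, 25) ∪ [46, 49) ∪ [57, 60)

First set merges to [7, 30), [34, 49), [57, 60).
Second set merges to [2, 6), [14, 25), [46, 52), [56, 61).
[7, 30) overlaps B on [14, 25).
[34, 49) overlaps B on [46, 49).
[57, 60) overlaps B on [57, 60).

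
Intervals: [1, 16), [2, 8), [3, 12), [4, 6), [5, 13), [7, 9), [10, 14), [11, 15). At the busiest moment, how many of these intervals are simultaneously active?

5

Sweep endpoints in order; track running count of active intervals.
Peak of 5 reached at 5.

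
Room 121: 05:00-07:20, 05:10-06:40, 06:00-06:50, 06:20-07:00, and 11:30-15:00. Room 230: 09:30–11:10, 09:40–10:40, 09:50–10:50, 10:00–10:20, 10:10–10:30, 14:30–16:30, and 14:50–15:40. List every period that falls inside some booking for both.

14:30–15:00

Merge the first list: 05:00–07:20, 11:30–15:00.
Merge the second list: 09:30–11:10, 14:30–16:30.
05:00–07:20: no overlap with the second set.
11:30–15:00 meets the second set on 14:30–15:00.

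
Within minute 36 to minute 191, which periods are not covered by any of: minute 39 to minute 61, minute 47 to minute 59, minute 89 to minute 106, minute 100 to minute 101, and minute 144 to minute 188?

minute 36 to minute 39, minute 61 to minute 89, minute 106 to minute 144, minute 188 to minute 191

Covered (merged): minute 39 to minute 61, minute 89 to minute 106, minute 144 to minute 188.
Complement within minute 36 to minute 191: minute 36 to minute 39, minute 61 to minute 89, minute 106 to minute 144, minute 188 to minute 191.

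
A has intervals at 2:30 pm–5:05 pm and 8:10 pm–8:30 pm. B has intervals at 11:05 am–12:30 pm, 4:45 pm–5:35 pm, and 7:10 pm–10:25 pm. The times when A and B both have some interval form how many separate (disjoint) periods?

A ∩ B = 4:45 pm-5:05 pm, 8:10 pm-8:30 pm.
That is 2 disjoint pieces.

2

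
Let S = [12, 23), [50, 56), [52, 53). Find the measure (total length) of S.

17

Merged: [12, 23), [50, 56).
Lengths: 11 + 6 = 17.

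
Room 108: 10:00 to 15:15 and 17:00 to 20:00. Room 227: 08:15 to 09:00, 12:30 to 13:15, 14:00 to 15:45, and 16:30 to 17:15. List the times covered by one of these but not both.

08:15–09:00, 10:00–12:30, 13:15–14:00, 15:15–15:45, 16:30–17:00, 17:15–20:00

Only in the first: 10:00–12:30, 13:15–14:00, 17:15–20:00.
Only in the second: 08:15–09:00, 15:15–15:45, 16:30–17:00.
Together these are the periods covered by exactly one.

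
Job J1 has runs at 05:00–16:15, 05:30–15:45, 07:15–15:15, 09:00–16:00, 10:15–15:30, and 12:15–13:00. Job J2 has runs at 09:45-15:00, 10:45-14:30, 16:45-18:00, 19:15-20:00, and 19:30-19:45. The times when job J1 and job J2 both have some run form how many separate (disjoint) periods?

A, merged: 05:00-16:15.
B, merged: 09:45-15:00, 16:45-18:00, 19:15-20:00.
A ∩ B = 09:45-15:00.
That is 1 disjoint piece.

1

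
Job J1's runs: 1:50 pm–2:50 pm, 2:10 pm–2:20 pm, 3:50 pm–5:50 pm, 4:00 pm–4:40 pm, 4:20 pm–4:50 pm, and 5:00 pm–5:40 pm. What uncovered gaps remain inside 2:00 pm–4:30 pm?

2:50 pm–3:50 pm

After merging, the occupied span is 1:50 pm–2:50 pm, 3:50 pm–5:50 pm.
Gaps within 2:00 pm–4:30 pm: 2:50 pm–3:50 pm.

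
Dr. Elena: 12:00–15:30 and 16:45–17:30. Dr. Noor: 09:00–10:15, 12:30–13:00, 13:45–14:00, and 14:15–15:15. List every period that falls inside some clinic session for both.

12:00–15:30 ∩ B → 12:30–13:00, 13:45–14:00, 14:15–15:15.
16:45–17:30 meets no B interval.

12:30–13:00, 13:45–14:00, 14:15–15:15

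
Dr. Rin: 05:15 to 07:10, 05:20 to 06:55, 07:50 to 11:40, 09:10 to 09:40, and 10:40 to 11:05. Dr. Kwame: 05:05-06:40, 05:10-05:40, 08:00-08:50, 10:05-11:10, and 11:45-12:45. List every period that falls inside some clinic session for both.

05:15-06:40, 08:00-08:50, 10:05-11:10

First set merges to 05:15-07:10, 07:50-11:40.
Second set merges to 05:05-06:40, 08:00-08:50, 10:05-11:10, 11:45-12:45.
05:15-07:10 meets the second set on 05:15-06:40.
07:50-11:40 meets the second set on 08:00-08:50, 10:05-11:10.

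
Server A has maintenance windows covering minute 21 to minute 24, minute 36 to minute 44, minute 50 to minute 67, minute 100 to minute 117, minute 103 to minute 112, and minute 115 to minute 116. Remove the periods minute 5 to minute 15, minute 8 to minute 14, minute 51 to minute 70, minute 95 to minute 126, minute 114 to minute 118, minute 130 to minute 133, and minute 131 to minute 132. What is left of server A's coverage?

First set merges to minute 21 to minute 24, minute 36 to minute 44, minute 50 to minute 67, minute 100 to minute 117.
Second set merges to minute 5 to minute 15, minute 51 to minute 70, minute 95 to minute 126, minute 130 to minute 133.
minute 21 to minute 24 is untouched.
minute 36 to minute 44 is untouched.
minute 50 to minute 67 with B removed leaves minute 50 to minute 51.
minute 100 to minute 117 lies entirely inside B → drops out.

minute 21 to minute 24, minute 36 to minute 44, minute 50 to minute 51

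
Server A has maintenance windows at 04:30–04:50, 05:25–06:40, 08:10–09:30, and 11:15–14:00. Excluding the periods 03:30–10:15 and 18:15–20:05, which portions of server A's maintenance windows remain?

11:15-14:00

04:30-04:50: entirely removed.
05:25-06:40: entirely removed.
08:10-09:30: entirely removed.
11:15-14:00: nothing removed.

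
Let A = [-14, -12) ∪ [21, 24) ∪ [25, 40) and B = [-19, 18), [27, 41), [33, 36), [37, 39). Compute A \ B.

Merge the second list: [-19, 18), [27, 41).
[-14, -12): entirely removed.
[21, 24): nothing removed.
[25, 40) \ B = [25, 27).

[21, 24) ∪ [25, 27)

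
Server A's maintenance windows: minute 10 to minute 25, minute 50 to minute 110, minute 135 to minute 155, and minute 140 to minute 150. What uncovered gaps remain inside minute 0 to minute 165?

Covered (merged): minute 10 to minute 25, minute 50 to minute 110, minute 135 to minute 155.
Uncovered inside minute 0 to minute 165: minute 0 to minute 10, minute 25 to minute 50, minute 110 to minute 135, minute 155 to minute 165.

minute 0 to minute 10, minute 25 to minute 50, minute 110 to minute 135, minute 155 to minute 165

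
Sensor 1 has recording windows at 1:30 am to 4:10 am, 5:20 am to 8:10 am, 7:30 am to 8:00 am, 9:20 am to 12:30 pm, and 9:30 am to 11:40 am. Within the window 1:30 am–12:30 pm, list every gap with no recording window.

4:10 am–5:20 am, 8:10 am–9:20 am

Covered (merged): 1:30 am–4:10 am, 5:20 am–8:10 am, 9:20 am–12:30 pm.
Uncovered inside 1:30 am–12:30 pm: 4:10 am–5:20 am, 8:10 am–9:20 am.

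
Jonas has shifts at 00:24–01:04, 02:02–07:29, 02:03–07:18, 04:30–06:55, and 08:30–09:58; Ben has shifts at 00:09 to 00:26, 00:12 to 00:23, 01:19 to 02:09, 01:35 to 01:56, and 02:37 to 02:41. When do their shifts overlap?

00:24–00:26, 02:02–02:09, 02:37–02:41

A, merged: 00:24–01:04, 02:02–07:29, 08:30–09:58.
B, merged: 00:09–00:26, 01:19–02:09, 02:37–02:41.
00:24–01:04 overlaps B on 00:24–00:26.
02:02–07:29 overlaps B on 02:02–02:09, 02:37–02:41.
08:30–09:58 falls entirely outside B.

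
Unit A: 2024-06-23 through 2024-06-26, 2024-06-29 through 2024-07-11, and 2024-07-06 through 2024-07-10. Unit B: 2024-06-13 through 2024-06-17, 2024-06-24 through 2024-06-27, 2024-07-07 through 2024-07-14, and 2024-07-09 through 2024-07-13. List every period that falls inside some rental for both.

Merge the first list: 2024-06-23 through 2024-06-26, 2024-06-29 through 2024-07-11.
Merge the second list: 2024-06-13 through 2024-06-17, 2024-06-24 through 2024-06-27, 2024-07-07 through 2024-07-14.
2024-06-23 through 2024-06-26 meets the second set on 2024-06-24 through 2024-06-26.
2024-06-29 through 2024-07-11 meets the second set on 2024-07-07 through 2024-07-11.

2024-06-24 through 2024-06-26, 2024-07-07 through 2024-07-11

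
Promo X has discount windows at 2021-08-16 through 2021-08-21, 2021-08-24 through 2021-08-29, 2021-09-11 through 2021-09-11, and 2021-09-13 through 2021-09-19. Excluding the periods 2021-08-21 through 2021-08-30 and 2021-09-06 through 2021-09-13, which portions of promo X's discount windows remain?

2021-08-16 through 2021-08-20, 2021-09-14 through 2021-09-19

2021-08-16 through 2021-08-21 with B removed leaves 2021-08-16 through 2021-08-20.
2021-08-24 through 2021-08-29 lies entirely inside B → drops out.
2021-09-11 through 2021-09-11 lies entirely inside B → drops out.
2021-09-13 through 2021-09-19 with B removed leaves 2021-09-14 through 2021-09-19.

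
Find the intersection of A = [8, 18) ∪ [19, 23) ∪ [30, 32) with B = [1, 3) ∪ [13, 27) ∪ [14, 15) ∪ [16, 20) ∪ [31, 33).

Second set merges to [1, 3), [13, 27), [31, 33).
[8, 18) meets the second set on [13, 18).
[19, 23) meets the second set on [19, 23).
[30, 32) meets the second set on [31, 32).

[13, 18) ∪ [19, 23) ∪ [31, 32)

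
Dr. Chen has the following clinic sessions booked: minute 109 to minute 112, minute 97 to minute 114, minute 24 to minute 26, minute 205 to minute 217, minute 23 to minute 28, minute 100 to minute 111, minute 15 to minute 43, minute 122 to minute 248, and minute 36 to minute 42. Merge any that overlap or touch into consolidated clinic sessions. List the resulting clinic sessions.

minute 15 to minute 43, minute 97 to minute 114, minute 122 to minute 248

Sort by start: minute 15 to minute 43, minute 23 to minute 28, minute 24 to minute 26, minute 36 to minute 42, minute 97 to minute 114, minute 100 to minute 111, minute 109 to minute 112, minute 122 to minute 248, minute 205 to minute 217.
minute 23 to minute 28 overlaps/touches minute 15 to minute 43 → extend to minute 15 to minute 43.
minute 24 to minute 26 overlaps/touches minute 15 to minute 43 → extend to minute 15 to minute 43.
minute 36 to minute 42 overlaps/touches minute 15 to minute 43 → extend to minute 15 to minute 43.
minute 97 to minute 114 is disjoint → start new block.
minute 100 to minute 111 overlaps/touches minute 97 to minute 114 → extend to minute 97 to minute 114.
minute 109 to minute 112 overlaps/touches minute 97 to minute 114 → extend to minute 97 to minute 114.
minute 122 to minute 248 is disjoint → start new block.
minute 205 to minute 217 overlaps/touches minute 122 to minute 248 → extend to minute 122 to minute 248.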